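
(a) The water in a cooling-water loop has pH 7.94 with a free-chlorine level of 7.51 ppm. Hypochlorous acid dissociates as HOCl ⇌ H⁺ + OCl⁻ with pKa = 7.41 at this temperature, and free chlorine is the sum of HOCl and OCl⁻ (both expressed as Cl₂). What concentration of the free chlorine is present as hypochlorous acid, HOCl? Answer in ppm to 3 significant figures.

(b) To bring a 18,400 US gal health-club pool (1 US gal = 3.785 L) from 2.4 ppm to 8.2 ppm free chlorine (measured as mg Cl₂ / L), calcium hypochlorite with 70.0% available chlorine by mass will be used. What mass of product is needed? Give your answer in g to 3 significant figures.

(a) 1.71 ppm; (b) 577 g

(a) [OCl⁻]/[HOCl] = 10^(pH − pKa) = 10^(7.94 − 7.41) = 10^0.53 = 3.388.
(a) Fraction as HOCl = 1 / (1 + 3.388) = 0.2279.
(a) HOCl = 0.2279 × 7.51 ppm = 1.711 ppm.

(b) Volume: 18,400 US gal × 3.785 L/gal = 69,644 L.
(b) Chlorine deficit: 8.2 − 2.4 = 5.8 ppm = 5.8 mg/L as Cl₂.
(b) Cl₂ equivalent needed: 5.8 mg/L × 69,644 L = 403,900 mg = 403.9 g.
(b) Product at 70.0% available chlorine: 403.9 / 0.7 = 577.1 g.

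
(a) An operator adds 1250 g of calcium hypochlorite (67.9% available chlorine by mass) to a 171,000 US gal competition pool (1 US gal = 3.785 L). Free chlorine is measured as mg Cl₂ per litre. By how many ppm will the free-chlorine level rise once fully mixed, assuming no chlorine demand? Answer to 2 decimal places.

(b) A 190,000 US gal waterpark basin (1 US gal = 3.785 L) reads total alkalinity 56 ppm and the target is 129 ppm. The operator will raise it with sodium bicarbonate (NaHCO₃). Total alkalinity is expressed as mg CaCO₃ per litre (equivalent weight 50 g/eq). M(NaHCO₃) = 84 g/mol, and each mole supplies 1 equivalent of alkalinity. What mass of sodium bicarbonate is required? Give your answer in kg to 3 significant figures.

(a) Volume: 171,000 US gal × 3.785 L/gal = 647,235 L.
(a) Available chlorine delivered: 1250 g × 0.679 = 848.8 g as Cl₂.
(a) Concentration rise: 848.8 g / 647,235 L = 1.311 mg/L = 1.31 ppm.

(b) Volume: 190,000 US gal × 3.785 L/gal = 719,150 L.
(b) Alkalinity to add: (129 − 56) = 73 mg/L as CaCO₃ × 719,150 L = 52,500 g as CaCO₃.
(b) Equivalents: 52,500 g ÷ 50 g/eq = 1050 eq.
(b) NaHCO₃ supplies 1 eq per mole → 1050 mol.
(b) Mass: 1050 mol × 84 g/mol = 88,200 g.

(a) 1.31 ppm; (b) 88.2 kg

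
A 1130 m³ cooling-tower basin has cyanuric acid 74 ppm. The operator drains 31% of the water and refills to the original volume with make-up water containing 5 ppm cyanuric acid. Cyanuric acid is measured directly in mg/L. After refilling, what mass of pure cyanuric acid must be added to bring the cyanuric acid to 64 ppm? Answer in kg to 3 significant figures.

Volume: 1130 m³ = 1,130,000 L.
After draining 31% and refilling: 74 × 0.69 + 5 × 0.31 = 52.61 ppm.
Deficit to target: 64 − 52.61 = 11.39 mg/L.
Mass: 11.39 mg/L × 1,130,000 L = 12,870 g cyanuric acid.

12.9 kg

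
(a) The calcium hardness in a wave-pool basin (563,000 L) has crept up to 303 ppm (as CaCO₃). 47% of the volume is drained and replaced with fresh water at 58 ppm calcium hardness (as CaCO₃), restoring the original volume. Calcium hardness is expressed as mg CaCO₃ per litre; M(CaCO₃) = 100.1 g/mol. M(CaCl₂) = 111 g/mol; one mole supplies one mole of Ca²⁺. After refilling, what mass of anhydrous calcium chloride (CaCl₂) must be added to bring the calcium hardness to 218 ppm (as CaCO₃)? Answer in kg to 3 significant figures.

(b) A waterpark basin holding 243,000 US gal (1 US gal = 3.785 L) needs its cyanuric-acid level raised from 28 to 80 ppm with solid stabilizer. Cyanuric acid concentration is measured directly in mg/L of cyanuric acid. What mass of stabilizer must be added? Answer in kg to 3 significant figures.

(a) 18.8 kg; (b) 47.8 kg

(a) After draining 47% and refilling: 303 × 0.53 + 58 × 0.47 = 187.85 ppm.
(a) Deficit to target: 218 − 187.85 = 30.15 mg/L.
(a) As CaCO₃: 30.15 mg/L × 563,000 L = 16,970 g; ÷ 100.1 = 169.6 mol Ca²⁺.
(a) Mass: 169.6 × 111 = 18,820 g.

(b) Volume: 243,000 US gal × 3.785 L/gal = 919,755 L.
(b) CYA to add: (80 − 28) = 52 mg/L × 919,755 L = 47,830 g cyanuric acid.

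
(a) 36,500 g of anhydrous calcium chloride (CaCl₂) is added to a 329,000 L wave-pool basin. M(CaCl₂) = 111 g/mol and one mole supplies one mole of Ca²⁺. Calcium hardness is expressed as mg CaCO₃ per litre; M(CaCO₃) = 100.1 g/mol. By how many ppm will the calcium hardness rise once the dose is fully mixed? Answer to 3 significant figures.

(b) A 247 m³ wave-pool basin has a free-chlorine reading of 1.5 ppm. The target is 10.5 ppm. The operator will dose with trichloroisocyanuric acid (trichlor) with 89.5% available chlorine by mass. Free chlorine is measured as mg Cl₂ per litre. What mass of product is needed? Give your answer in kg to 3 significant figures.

(a) Moles of Ca²⁺: 36,500 g ÷ 111 g/mol = 328.8 mol.
(a) As CaCO₃: 328.8 mol × 100.1 g/mol = 32,920 g.
(a) Rise: 32,920 g / 329,000 L × 1000 = 100 mg/L.

(b) Volume: 247 m³ = 247,000 L.
(b) Chlorine deficit: 10.5 − 1.5 = 9 ppm = 9 mg/L as Cl₂.
(b) Cl₂ equivalent needed: 9 mg/L × 247,000 L = 2,223,000 mg = 2223 g.
(b) Product at 89.5% available chlorine: 2223 / 0.895 = 2484 g.

(a) 100 ppm; (b) 2.48 kg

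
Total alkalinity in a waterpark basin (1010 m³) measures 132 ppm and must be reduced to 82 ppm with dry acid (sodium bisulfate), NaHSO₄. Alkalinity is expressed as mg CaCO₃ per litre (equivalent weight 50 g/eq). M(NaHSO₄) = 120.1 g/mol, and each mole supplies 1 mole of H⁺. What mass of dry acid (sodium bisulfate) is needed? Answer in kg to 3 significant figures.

Volume: 1010 m³ = 1,010,000 L.
Alkalinity to neutralize: (132 − 82) = 50 mg/L as CaCO₃ × 1,010,000 L = 50,500 g as CaCO₃.
Equivalents of H⁺ required: 50,500 ÷ 50 g/eq = 1010 eq = 1010 mol NaHSO₄.
Mass of NaHSO₄: 1010 × 120.1 = 121,300 g.

121 kg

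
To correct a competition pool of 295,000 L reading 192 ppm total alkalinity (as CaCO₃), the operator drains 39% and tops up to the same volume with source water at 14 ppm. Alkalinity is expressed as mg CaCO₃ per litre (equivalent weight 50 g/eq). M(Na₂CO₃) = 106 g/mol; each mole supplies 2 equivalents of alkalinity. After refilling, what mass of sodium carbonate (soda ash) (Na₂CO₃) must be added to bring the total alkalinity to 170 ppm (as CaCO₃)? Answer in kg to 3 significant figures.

After draining 39% and refilling: 192 × 0.61 + 14 × 0.39 = 122.58 ppm.
Deficit to target: 170 − 122.58 = 47.42 mg/L.
As CaCO₃: 47.42 mg/L × 295,000 L = 13,990 g; ÷ 50 g/eq ÷ 2 = 139.9 mol Na₂CO₃.
Mass: 139.9 × 106 = 14,830 g.

14.8 kg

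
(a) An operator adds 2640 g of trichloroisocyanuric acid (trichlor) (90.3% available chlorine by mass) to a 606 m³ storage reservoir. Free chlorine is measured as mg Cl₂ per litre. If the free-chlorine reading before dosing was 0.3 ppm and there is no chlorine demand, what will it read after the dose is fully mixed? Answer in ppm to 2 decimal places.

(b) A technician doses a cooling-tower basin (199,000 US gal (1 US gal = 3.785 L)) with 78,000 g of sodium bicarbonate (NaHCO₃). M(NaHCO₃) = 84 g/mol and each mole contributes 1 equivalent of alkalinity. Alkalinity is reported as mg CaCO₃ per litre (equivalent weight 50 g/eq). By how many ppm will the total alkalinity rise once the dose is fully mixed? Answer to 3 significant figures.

(a) Volume: 606 m³ = 606,000 L.
(a) Available chlorine delivered: 2640 g × 0.903 = 2384 g as Cl₂.
(a) Concentration rise: 2384 g / 606,000 L = 3.934 mg/L = 3.93 ppm.
(a) Final FC: 0.3 + 3.93 = 4.23 ppm.

(b) Volume: 199,000 US gal × 3.785 L/gal = 753,215 L.
(b) Moles of NaHCO₃: 78,000 g ÷ 84 g/mol = 928.6 mol → 928.6 eq of alkalinity.
(b) As CaCO₃: 928.6 eq × 50 g/eq = 46,430 g.
(b) Rise: 46,430 g / 753,215 L × 1000 = 61.64 mg/L.

(a) 4.23 ppm; (b) 61.6 ppm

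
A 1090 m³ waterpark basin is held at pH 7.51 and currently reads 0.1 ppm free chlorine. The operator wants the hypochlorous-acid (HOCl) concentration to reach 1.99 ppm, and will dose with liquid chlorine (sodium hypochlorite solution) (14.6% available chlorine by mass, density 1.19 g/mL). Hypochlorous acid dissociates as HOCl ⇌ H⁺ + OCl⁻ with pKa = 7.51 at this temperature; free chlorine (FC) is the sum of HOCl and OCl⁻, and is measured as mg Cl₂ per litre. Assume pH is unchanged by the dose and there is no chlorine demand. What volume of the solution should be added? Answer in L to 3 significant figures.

24.3 L

Volume: 1090 m³ = 1,090,000 L.
[OCl⁻]/[HOCl] = 10^(pH − pKa) = 10^(7.51 − 7.51) = 1; fraction as HOCl = 1/(1 + 1) = 0.5.
Free chlorine required for 1.99 ppm HOCl: 1.99 / 0.5 = 3.98 ppm.
FC to add: 3.98 − 0.1 = 3.88 mg/L as Cl₂.
Cl₂ equivalent: 3.88 mg/L × 1,090,000 L = 4229 g.
Product at 14.6% available Cl: 4229 / 0.146 = 28,970 g.
Volume: 28,970 g ÷ 1.19 g/mL = 24,340 mL.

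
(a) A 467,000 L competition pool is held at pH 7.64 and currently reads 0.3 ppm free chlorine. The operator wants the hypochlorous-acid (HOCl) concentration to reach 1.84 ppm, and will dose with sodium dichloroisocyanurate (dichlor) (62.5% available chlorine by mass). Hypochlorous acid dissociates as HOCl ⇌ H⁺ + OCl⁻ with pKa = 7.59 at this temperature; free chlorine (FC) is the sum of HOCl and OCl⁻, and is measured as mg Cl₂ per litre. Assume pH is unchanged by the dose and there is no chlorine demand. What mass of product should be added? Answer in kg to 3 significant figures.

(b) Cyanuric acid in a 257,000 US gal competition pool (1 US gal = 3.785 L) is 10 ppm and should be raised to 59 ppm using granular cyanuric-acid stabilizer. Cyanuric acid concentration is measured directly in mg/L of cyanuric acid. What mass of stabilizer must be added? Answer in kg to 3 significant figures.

(a) 2.69 kg; (b) 47.7 kg

(a) [OCl⁻]/[HOCl] = 10^(pH − pKa) = 10^(7.64 − 7.59) = 1.122; fraction as HOCl = 1/(1 + 1.122) = 0.4712.
(a) Free chlorine required for 1.84 ppm HOCl: 1.84 / 0.4712 = 3.905 ppm.
(a) FC to add: 3.905 − 0.3 = 3.605 mg/L as Cl₂.
(a) Cl₂ equivalent: 3.605 mg/L × 467,000 L = 1683 g.
(a) Product at 62.5% available Cl: 1683 / 0.625 = 2693 g.

(b) Volume: 257,000 US gal × 3.785 L/gal = 972,745 L.
(b) CYA to add: (59 − 10) = 49 mg/L × 972,745 L = 47,660 g cyanuric acid.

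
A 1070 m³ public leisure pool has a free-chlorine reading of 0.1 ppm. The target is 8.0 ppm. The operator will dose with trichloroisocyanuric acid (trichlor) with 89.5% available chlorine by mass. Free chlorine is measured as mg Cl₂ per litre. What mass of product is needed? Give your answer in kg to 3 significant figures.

Volume: 1070 m³ = 1,070,000 L.
Chlorine deficit: 8.0 − 0.1 = 7.9 ppm = 7.9 mg/L as Cl₂.
Cl₂ equivalent needed: 7.9 mg/L × 1,070,000 L = 8,453,000 mg = 8453 g.
Product at 89.5% available chlorine: 8453 / 0.895 = 9445 g.

9.44 kg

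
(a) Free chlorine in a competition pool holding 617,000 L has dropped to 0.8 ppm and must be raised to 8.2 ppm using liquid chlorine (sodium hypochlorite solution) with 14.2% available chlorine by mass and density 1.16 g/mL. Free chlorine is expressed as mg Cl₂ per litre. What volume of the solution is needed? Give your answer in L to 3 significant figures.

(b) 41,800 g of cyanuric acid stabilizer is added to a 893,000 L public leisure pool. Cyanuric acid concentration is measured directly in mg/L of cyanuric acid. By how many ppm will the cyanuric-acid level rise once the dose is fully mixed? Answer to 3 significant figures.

(a) 27.7 L; (b) 46.8 ppm

(a) Chlorine deficit: 8.2 − 0.8 = 7.4 ppm = 7.4 mg/L as Cl₂.
(a) Cl₂ equivalent needed: 7.4 mg/L × 617,000 L = 4,566,000 mg = 4566 g.
(a) Product at 14.2% available chlorine: 4566 / 0.142 = 32,150 g.
(a) Volume at density 1.16 g/mL: 32,150 g ÷ 1.16 g/mL = 27,720 mL.

(b) Rise: 41,800 g / 893,000 L × 1000 = 46.81 mg/L.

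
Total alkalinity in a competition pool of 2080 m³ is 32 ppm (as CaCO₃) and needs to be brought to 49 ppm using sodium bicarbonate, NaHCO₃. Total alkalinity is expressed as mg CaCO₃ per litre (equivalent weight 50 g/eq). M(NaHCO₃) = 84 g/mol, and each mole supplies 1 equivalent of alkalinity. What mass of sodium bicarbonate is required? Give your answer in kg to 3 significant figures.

59.4 kg

Volume: 2080 m³ = 2,080,000 L.
Alkalinity to add: (49 − 32) = 17 mg/L as CaCO₃ × 2,080,000 L = 35,360 g as CaCO₃.
Equivalents: 35,360 g ÷ 50 g/eq = 707.2 eq.
NaHCO₃ supplies 1 eq per mole → 707.2 mol.
Mass: 707.2 mol × 84 g/mol = 59,400 g.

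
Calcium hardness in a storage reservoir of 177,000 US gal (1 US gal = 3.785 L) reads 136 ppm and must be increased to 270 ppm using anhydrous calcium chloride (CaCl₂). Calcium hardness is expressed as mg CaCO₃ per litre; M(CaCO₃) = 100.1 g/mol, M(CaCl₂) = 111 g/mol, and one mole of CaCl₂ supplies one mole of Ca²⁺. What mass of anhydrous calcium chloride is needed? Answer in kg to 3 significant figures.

Volume: 177,000 US gal × 3.785 L/gal = 669,945 L.
Hardness to add: (270 − 136) = 134 mg/L as CaCO₃ × 669,945 L = 89,770 g as CaCO₃.
Moles of Ca²⁺ (1 mol Ca²⁺ ≡ 1 mol CaCO₃): 89,770 / 100.1 g/mol = 896.8 mol.
Mass of CaCl₂: 896.8 × 111 = 99,550 g.

99.5 kg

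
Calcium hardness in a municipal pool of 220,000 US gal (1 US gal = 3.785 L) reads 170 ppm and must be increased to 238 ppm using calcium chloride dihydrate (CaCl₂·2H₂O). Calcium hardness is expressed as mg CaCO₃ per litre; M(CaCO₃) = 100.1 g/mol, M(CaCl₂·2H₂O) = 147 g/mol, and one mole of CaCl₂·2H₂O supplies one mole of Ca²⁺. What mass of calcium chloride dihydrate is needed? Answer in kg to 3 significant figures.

83.2 kg

Volume: 220,000 US gal × 3.785 L/gal = 832,700 L.
Hardness to add: (238 − 170) = 68 mg/L as CaCO₃ × 832,700 L = 56,620 g as CaCO₃.
Moles of Ca²⁺ (1 mol Ca²⁺ ≡ 1 mol CaCO₃): 56,620 / 100.1 g/mol = 565.7 mol.
Mass of CaCl₂·2H₂O: 565.7 × 147 = 83,150 g.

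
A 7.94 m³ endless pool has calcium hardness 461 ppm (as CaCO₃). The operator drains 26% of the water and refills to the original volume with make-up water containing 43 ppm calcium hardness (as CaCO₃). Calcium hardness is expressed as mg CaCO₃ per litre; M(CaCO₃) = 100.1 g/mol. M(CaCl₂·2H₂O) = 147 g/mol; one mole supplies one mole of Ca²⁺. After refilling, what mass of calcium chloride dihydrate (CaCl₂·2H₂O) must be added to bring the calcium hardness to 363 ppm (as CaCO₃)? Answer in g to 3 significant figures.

Volume: 7.94 m³ = 7,940 L.
After draining 26% and refilling: 461 × 0.74 + 43 × 0.26 = 352.32 ppm.
Deficit to target: 363 − 352.32 = 10.68 mg/L.
As CaCO₃: 10.68 mg/L × 7,940 L = 84.8 g; ÷ 100.1 = 0.8471 mol Ca²⁺.
Mass: 0.8471 × 147 = 124.5 g.

125 g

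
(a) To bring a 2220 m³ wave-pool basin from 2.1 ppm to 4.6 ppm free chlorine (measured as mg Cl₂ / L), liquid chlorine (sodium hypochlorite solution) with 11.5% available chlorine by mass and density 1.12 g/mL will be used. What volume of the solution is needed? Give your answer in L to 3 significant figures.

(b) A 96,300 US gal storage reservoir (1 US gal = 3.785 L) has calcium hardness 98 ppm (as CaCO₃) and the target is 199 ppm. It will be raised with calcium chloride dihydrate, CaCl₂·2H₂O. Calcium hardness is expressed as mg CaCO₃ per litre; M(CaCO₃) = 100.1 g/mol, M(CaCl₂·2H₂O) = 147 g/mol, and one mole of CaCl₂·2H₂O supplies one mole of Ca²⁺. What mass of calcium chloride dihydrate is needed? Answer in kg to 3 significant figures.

(a) Volume: 2220 m³ = 2,220,000 L.
(a) Chlorine deficit: 4.6 − 2.1 = 2.5 ppm = 2.5 mg/L as Cl₂.
(a) Cl₂ equivalent needed: 2.5 mg/L × 2,220,000 L = 5,550,000 mg = 5550 g.
(a) Product at 11.5% available chlorine: 5550 / 0.115 = 48,260 g.
(a) Volume at density 1.12 g/mL: 48,260 g ÷ 1.12 g/mL = 43,090 mL.

(b) Volume: 96,300 US gal × 3.785 L/gal = 364,496 L.
(b) Hardness to add: (199 − 98) = 101 mg/L as CaCO₃ × 364,496 L = 36,810 g as CaCO₃.
(b) Moles of Ca²⁺ (1 mol Ca²⁺ ≡ 1 mol CaCO₃): 36,810 / 100.1 g/mol = 367.8 mol.
(b) Mass of CaCl₂·2H₂O: 367.8 × 147 = 54,060 g.

(a) 43.1 L; (b) 54.1 kg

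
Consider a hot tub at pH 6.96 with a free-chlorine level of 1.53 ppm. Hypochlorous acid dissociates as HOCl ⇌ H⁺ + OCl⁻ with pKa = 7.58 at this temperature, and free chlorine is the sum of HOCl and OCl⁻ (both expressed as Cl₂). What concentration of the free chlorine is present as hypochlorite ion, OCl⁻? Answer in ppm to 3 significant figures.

0.296 ppm

[OCl⁻]/[HOCl] = 10^(pH − pKa) = 10^(6.96 − 7.58) = 10^-0.62 = 0.2399.
Fraction as HOCl = 1 / (1 + 0.2399) = 0.8065.
OCl⁻ = (1 − 0.8065) × 1.53 ppm = 0.296 ppm.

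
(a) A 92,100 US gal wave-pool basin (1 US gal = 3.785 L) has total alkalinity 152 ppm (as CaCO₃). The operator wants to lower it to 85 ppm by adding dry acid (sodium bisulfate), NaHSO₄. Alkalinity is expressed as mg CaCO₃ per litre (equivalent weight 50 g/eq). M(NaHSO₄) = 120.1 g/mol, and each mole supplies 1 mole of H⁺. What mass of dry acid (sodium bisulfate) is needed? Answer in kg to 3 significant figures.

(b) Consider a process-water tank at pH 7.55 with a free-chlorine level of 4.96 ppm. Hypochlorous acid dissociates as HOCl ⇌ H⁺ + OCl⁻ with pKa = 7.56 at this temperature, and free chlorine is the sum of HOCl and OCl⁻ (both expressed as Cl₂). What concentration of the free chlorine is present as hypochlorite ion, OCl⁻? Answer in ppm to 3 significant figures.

(a) Volume: 92,100 US gal × 3.785 L/gal = 348,598 L.
(a) Alkalinity to neutralize: (152 − 85) = 67 mg/L as CaCO₃ × 348,598 L = 23,360 g as CaCO₃.
(a) Equivalents of H⁺ required: 23,360 ÷ 50 g/eq = 467.1 eq = 467.1 mol NaHSO₄.
(a) Mass of NaHSO₄: 467.1 × 120.1 = 56,100 g.

(b) [OCl⁻]/[HOCl] = 10^(pH − pKa) = 10^(7.55 − 7.56) = 10^-0.01 = 0.9772.
(b) Fraction as HOCl = 1 / (1 + 0.9772) = 0.5058.
(b) OCl⁻ = (1 − 0.5058) × 4.96 ppm = 2.451 ppm.

(a) 56.1 kg; (b) 2.45 ppm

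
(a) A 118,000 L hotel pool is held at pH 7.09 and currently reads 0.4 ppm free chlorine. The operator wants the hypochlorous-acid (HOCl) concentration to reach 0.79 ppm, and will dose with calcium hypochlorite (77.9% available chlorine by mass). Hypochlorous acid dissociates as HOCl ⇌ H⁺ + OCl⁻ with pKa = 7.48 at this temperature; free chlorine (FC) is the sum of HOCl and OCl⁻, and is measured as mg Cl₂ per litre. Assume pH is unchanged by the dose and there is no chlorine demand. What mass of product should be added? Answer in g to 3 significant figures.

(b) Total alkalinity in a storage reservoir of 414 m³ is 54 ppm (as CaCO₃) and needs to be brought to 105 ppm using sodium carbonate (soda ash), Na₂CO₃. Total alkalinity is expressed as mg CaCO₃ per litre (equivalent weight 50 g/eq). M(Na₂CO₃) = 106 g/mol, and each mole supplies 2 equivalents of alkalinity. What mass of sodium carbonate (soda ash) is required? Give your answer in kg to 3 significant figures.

(a) 108 g; (b) 22.4 kg

(a) [OCl⁻]/[HOCl] = 10^(pH − pKa) = 10^(7.09 − 7.48) = 0.4074; fraction as HOCl = 1/(1 + 0.4074) = 0.7105.
(a) Free chlorine required for 0.79 ppm HOCl: 0.79 / 0.7105 = 1.112 ppm.
(a) FC to add: 1.112 − 0.4 = 0.7118 mg/L as Cl₂.
(a) Cl₂ equivalent: 0.7118 mg/L × 118,000 L = 84 g.
(a) Product at 77.9% available Cl: 84 / 0.779 = 107.8 g.

(b) Volume: 414 m³ = 414,000 L.
(b) Alkalinity to add: (105 − 54) = 51 mg/L as CaCO₃ × 414,000 L = 21,110 g as CaCO₃.
(b) Equivalents: 21,110 g ÷ 50 g/eq = 422.3 eq.
(b) Each mole of Na₂CO₃ supplies 2 eq, so 422.3 / 2 = 211.1 mol.
(b) Mass: 211.1 mol × 106 g/mol = 22,380 g.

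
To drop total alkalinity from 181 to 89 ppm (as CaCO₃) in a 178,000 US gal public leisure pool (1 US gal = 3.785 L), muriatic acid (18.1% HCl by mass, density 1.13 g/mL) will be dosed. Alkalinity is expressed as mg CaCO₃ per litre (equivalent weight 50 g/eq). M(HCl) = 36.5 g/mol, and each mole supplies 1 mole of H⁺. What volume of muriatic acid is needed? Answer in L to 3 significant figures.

221 L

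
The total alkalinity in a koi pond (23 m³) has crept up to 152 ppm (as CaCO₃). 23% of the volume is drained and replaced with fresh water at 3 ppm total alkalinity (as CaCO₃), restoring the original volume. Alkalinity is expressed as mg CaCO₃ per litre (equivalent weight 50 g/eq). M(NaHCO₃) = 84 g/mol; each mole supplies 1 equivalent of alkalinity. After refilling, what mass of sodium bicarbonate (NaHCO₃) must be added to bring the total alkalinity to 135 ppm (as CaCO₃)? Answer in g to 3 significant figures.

667 g

Volume: 23 m³ = 23,000 L.
After draining 23% and refilling: 152 × 0.77 + 3 × 0.23 = 117.73 ppm.
Deficit to target: 135 − 117.73 = 17.27 mg/L.
As CaCO₃: 17.27 mg/L × 23,000 L = 397.2 g; ÷ 50 g/eq ÷ 1 = 7.944 mol NaHCO₃.
Mass: 7.944 × 84 = 667.3 g.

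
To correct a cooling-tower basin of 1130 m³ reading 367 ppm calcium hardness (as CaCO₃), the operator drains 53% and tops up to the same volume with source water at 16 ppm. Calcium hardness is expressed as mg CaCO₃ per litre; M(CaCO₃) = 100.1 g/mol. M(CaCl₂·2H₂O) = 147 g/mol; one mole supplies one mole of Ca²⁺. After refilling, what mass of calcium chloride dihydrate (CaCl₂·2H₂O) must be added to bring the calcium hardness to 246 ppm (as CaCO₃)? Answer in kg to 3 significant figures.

108 kg

Volume: 1130 m³ = 1,130,000 L.
After draining 53% and refilling: 367 × 0.47 + 16 × 0.53 = 180.97 ppm.
Deficit to target: 246 − 180.97 = 65.03 mg/L.
As CaCO₃: 65.03 mg/L × 1,130,000 L = 73,480 g; ÷ 100.1 = 734.1 mol Ca²⁺.
Mass: 734.1 × 147 = 107,900 g.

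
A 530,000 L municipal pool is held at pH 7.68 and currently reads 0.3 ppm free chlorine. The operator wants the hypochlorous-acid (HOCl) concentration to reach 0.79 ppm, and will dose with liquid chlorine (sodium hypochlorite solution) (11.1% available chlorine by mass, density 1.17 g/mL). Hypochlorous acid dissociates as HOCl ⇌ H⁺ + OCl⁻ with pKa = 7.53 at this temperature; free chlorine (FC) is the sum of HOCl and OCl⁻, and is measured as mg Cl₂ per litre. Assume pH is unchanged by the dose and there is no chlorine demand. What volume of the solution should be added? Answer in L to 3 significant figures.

[OCl⁻]/[HOCl] = 10^(pH − pKa) = 10^(7.68 − 7.53) = 1.413; fraction as HOCl = 1/(1 + 1.413) = 0.4145.
Free chlorine required for 0.79 ppm HOCl: 0.79 / 0.4145 = 1.906 ppm.
FC to add: 1.906 − 0.3 = 1.606 mg/L as Cl₂.
Cl₂ equivalent: 1.606 mg/L × 530,000 L = 851.1 g.
Product at 11.1% available Cl: 851.1 / 0.111 = 7668 g.
Volume: 7668 g ÷ 1.17 g/mL = 6554 mL.

6.55 L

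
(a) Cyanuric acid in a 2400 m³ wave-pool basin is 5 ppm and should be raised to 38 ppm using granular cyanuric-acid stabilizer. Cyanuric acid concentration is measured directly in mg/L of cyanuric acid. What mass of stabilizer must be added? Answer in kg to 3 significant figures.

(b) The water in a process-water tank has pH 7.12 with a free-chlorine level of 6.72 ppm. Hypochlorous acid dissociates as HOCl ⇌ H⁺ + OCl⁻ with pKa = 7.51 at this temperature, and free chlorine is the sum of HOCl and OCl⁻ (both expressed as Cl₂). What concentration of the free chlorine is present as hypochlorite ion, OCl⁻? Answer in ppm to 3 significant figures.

(a) 79.2 kg; (b) 1.95 ppm

(a) Volume: 2400 m³ = 2,400,000 L.
(a) CYA to add: (38 − 5) = 33 mg/L × 2,400,000 L = 79,200 g cyanuric acid.

(b) [OCl⁻]/[HOCl] = 10^(pH − pKa) = 10^(7.12 − 7.51) = 10^-0.39 = 0.4074.
(b) Fraction as HOCl = 1 / (1 + 0.4074) = 0.7105.
(b) OCl⁻ = (1 − 0.7105) × 6.72 ppm = 1.945 ppm.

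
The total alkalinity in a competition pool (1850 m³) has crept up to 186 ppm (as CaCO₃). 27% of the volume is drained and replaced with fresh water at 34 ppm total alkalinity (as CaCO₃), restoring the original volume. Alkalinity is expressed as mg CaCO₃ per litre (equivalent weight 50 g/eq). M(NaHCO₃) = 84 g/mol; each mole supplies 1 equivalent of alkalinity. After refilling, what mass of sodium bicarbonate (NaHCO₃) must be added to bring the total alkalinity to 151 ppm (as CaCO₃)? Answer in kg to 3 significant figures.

Volume: 1850 m³ = 1,850,000 L.
After draining 27% and refilling: 186 × 0.73 + 34 × 0.27 = 144.96 ppm.
Deficit to target: 151 − 144.96 = 6.04 mg/L.
As CaCO₃: 6.04 mg/L × 1,850,000 L = 11,170 g; ÷ 50 g/eq ÷ 1 = 223.5 mol NaHCO₃.
Mass: 223.5 × 84 = 18,770 g.

18.8 kg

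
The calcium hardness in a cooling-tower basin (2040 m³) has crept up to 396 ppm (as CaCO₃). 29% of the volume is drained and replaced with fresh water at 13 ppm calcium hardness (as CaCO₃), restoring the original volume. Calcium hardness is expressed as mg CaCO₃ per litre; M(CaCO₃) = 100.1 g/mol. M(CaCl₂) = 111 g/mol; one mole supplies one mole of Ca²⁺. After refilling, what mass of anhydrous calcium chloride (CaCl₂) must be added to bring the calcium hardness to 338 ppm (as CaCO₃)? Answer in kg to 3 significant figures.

120 kg

Volume: 2040 m³ = 2,040,000 L.
After draining 29% and refilling: 396 × 0.71 + 13 × 0.29 = 284.93 ppm.
Deficit to target: 338 − 284.93 = 53.07 mg/L.
As CaCO₃: 53.07 mg/L × 2,040,000 L = 108,300 g; ÷ 100.1 = 1082 mol Ca²⁺.
Mass: 1082 × 111 = 120,100 g.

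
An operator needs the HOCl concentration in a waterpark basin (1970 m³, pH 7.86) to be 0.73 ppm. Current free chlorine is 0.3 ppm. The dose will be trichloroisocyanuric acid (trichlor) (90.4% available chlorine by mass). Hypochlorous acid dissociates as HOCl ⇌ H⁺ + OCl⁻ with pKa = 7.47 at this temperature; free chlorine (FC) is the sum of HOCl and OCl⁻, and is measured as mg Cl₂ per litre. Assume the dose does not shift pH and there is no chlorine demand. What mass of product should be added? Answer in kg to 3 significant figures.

Volume: 1970 m³ = 1,970,000 L.
[OCl⁻]/[HOCl] = 10^(pH − pKa) = 10^(7.86 − 7.47) = 2.455; fraction as HOCl = 1/(1 + 2.455) = 0.2895.
Free chlorine required for 0.73 ppm HOCl: 0.73 / 0.2895 = 2.522 ppm.
FC to add: 2.522 − 0.3 = 2.222 mg/L as Cl₂.
Cl₂ equivalent: 2.222 mg/L × 1,970,000 L = 4377 g.
Product at 90.4% available Cl: 4377 / 0.904 = 4842 g.

4.84 kg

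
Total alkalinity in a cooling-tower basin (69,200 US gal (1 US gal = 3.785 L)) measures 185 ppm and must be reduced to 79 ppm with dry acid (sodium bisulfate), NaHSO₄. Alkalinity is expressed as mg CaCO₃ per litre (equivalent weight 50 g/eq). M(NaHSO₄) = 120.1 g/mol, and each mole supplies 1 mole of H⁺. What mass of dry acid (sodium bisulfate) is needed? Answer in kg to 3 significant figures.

66.7 kg

Volume: 69,200 US gal × 3.785 L/gal = 261,922 L.
Alkalinity to neutralize: (185 − 79) = 106 mg/L as CaCO₃ × 261,922 L = 27,760 g as CaCO₃.
Equivalents of H⁺ required: 27,760 ÷ 50 g/eq = 555.3 eq = 555.3 mol NaHSO₄.
Mass of NaHSO₄: 555.3 × 120.1 = 66,690 g.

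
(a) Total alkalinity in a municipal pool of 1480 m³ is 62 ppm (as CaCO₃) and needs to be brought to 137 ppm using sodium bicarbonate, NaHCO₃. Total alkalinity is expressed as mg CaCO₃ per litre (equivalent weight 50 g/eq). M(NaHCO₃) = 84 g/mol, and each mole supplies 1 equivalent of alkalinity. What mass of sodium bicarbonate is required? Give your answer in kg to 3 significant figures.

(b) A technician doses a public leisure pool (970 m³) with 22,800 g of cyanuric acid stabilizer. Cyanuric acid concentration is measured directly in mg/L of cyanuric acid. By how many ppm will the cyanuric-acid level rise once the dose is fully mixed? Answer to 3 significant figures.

(a) Volume: 1480 m³ = 1,480,000 L.
(a) Alkalinity to add: (137 − 62) = 75 mg/L as CaCO₃ × 1,480,000 L = 111,000 g as CaCO₃.
(a) Equivalents: 111,000 g ÷ 50 g/eq = 2220 eq.
(a) NaHCO₃ supplies 1 eq per mole → 2220 mol.
(a) Mass: 2220 mol × 84 g/mol = 186,500 g.

(b) Volume: 970 m³ = 970,000 L.
(b) Rise: 22,800 g / 970,000 L × 1000 = 23.51 mg/L.

(a) 186 kg; (b) 23.5 ppm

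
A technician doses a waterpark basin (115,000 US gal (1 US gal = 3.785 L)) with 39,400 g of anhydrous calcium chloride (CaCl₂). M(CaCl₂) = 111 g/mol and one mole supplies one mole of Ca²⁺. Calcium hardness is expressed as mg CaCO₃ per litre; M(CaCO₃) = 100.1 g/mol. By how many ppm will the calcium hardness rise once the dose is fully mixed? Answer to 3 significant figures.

81.6 ppm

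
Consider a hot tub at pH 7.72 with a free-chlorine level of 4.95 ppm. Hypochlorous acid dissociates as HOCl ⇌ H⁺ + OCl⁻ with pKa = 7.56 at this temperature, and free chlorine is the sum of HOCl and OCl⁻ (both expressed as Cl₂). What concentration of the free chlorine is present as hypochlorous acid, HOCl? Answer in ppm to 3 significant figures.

2.02 ppm

[OCl⁻]/[HOCl] = 10^(pH − pKa) = 10^(7.72 − 7.56) = 10^0.16 = 1.445.
Fraction as HOCl = 1 / (1 + 1.445) = 0.4089.
HOCl = 0.4089 × 4.95 ppm = 2.024 ppm.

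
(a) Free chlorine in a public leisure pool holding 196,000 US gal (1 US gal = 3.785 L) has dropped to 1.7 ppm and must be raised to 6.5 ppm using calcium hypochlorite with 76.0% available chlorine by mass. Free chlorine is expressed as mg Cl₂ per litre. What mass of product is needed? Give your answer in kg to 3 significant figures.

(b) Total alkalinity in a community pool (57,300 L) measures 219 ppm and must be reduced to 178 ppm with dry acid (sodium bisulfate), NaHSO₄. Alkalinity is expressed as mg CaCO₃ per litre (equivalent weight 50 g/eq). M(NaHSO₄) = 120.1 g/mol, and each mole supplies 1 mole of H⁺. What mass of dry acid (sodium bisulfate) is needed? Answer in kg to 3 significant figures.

(a) 4.69 kg; (b) 5.64 kg

(a) Volume: 196,000 US gal × 3.785 L/gal = 741,860 L.
(a) Chlorine deficit: 6.5 − 1.7 = 4.8 ppm = 4.8 mg/L as Cl₂.
(a) Cl₂ equivalent needed: 4.8 mg/L × 741,860 L = 3,561,000 mg = 3561 g.
(a) Product at 76.0% available chlorine: 3561 / 0.76 = 4685 g.

(b) Alkalinity to neutralize: (219 − 178) = 41 mg/L as CaCO₃ × 57,300 L = 2349 g as CaCO₃.
(b) Equivalents of H⁺ required: 2349 ÷ 50 g/eq = 46.99 eq = 46.99 mol NaHSO₄.
(b) Mass of NaHSO₄: 46.99 × 120.1 = 5643 g.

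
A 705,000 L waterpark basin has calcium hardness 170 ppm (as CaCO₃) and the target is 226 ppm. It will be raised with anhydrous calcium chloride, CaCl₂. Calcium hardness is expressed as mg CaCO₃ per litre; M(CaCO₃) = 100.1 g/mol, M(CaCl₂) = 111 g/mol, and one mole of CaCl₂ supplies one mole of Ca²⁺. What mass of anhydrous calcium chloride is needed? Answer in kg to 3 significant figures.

43.8 kg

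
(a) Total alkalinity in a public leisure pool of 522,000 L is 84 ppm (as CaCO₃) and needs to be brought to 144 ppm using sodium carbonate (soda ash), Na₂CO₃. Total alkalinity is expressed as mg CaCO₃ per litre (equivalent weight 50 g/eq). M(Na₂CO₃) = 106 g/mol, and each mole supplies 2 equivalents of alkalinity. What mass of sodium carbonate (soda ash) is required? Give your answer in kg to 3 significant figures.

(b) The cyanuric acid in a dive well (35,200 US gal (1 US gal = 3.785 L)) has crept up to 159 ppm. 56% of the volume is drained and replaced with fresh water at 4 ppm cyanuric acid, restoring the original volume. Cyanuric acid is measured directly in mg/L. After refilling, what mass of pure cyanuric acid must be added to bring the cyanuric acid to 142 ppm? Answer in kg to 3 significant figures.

(a) 33.2 kg; (b) 9.30 kg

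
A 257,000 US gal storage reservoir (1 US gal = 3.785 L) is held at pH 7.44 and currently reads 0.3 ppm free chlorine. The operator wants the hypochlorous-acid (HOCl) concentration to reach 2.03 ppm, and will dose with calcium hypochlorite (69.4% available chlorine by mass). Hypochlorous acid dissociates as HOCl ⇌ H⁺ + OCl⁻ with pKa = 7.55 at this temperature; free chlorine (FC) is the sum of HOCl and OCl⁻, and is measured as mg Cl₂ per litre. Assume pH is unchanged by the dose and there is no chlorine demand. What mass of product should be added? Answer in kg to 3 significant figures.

Volume: 257,000 US gal × 3.785 L/gal = 972,745 L.
[OCl⁻]/[HOCl] = 10^(pH − pKa) = 10^(7.44 − 7.55) = 0.7762; fraction as HOCl = 1/(1 + 0.7762) = 0.563.
Free chlorine required for 2.03 ppm HOCl: 2.03 / 0.563 = 3.606 ppm.
FC to add: 3.606 − 0.3 = 3.306 mg/L as Cl₂.
Cl₂ equivalent: 3.306 mg/L × 972,745 L = 3216 g.
Product at 69.4% available Cl: 3216 / 0.694 = 4634 g.

4.63 kg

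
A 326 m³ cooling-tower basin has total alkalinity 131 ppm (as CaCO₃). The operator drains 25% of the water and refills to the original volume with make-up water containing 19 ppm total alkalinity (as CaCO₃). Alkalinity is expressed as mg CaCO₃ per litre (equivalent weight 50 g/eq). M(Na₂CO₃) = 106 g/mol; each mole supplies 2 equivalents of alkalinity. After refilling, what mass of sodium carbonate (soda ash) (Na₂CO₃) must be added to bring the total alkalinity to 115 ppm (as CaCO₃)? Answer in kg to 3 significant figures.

4.15 kg

Volume: 326 m³ = 326,000 L.
After draining 25% and refilling: 131 × 0.75 + 19 × 0.25 = 103 ppm.
Deficit to target: 115 − 103 = 12 mg/L.
As CaCO₃: 12 mg/L × 326,000 L = 3912 g; ÷ 50 g/eq ÷ 2 = 39.12 mol Na₂CO₃.
Mass: 39.12 × 106 = 4147 g.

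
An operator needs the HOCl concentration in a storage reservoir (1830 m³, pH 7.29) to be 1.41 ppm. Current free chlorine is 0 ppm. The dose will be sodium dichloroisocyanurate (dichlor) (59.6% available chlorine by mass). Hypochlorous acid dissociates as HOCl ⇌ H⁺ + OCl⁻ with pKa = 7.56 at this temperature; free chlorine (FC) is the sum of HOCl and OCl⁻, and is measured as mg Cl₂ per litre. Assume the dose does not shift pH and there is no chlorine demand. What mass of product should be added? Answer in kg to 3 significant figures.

Volume: 1830 m³ = 1,830,000 L.
[OCl⁻]/[HOCl] = 10^(pH − pKa) = 10^(7.29 − 7.56) = 0.537; fraction as HOCl = 1/(1 + 0.537) = 0.6506.
Free chlorine required for 1.41 ppm HOCl: 1.41 / 0.6506 = 2.167 ppm.
FC to add: 2.167 − 0 = 2.167 mg/L as Cl₂.
Cl₂ equivalent: 2.167 mg/L × 1,830,000 L = 3966 g.
Product at 59.6% available Cl: 3966 / 0.596 = 6654 g.

6.65 kg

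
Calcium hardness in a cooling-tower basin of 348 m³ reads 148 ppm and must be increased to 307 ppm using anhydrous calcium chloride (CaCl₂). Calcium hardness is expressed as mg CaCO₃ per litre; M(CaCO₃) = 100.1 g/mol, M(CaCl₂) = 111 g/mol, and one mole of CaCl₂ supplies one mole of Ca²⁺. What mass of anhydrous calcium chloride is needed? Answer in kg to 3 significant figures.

Volume: 348 m³ = 348,000 L.
Hardness to add: (307 − 148) = 159 mg/L as CaCO₃ × 348,000 L = 55,330 g as CaCO₃.
Moles of Ca²⁺ (1 mol Ca²⁺ ≡ 1 mol CaCO₃): 55,330 / 100.1 g/mol = 552.8 mol.
Mass of CaCl₂: 552.8 × 111 = 61,360 g.

61.4 kg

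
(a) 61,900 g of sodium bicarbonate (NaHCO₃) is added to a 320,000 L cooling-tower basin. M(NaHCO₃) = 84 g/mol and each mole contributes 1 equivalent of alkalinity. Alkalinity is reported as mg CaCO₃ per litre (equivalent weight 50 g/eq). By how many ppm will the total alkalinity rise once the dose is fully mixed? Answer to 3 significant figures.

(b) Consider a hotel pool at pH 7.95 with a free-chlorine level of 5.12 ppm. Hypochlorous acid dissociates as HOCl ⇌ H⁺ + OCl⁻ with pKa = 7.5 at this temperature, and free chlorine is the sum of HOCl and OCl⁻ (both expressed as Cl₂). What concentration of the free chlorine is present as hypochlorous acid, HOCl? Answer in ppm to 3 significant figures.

(a) 115 ppm; (b) 1.34 ppm

(a) Moles of NaHCO₃: 61,900 g ÷ 84 g/mol = 736.9 mol → 736.9 eq of alkalinity.
(a) As CaCO₃: 736.9 eq × 50 g/eq = 36,850 g.
(a) Rise: 36,850 g / 320,000 L × 1000 = 115.1 mg/L.

(b) [OCl⁻]/[HOCl] = 10^(pH − pKa) = 10^(7.95 − 7.5) = 10^0.45 = 2.818.
(b) Fraction as HOCl = 1 / (1 + 2.818) = 0.2619.
(b) HOCl = 0.2619 × 5.12 ppm = 1.341 ppm.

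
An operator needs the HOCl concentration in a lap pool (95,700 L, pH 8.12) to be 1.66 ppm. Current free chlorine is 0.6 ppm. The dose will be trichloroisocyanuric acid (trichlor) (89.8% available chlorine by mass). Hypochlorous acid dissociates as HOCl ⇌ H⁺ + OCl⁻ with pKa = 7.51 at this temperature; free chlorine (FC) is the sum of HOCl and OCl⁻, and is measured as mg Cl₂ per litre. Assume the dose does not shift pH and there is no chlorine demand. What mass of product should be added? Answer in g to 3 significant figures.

[OCl⁻]/[HOCl] = 10^(pH − pKa) = 10^(8.12 − 7.51) = 4.074; fraction as HOCl = 1/(1 + 4.074) = 0.1971.
Free chlorine required for 1.66 ppm HOCl: 1.66 / 0.1971 = 8.423 ppm.
FC to add: 8.423 − 0.6 = 7.823 mg/L as Cl₂.
Cl₂ equivalent: 7.823 mg/L × 95,700 L = 748.6 g.
Product at 89.8% available Cl: 748.6 / 0.898 = 833.6 g.

834 g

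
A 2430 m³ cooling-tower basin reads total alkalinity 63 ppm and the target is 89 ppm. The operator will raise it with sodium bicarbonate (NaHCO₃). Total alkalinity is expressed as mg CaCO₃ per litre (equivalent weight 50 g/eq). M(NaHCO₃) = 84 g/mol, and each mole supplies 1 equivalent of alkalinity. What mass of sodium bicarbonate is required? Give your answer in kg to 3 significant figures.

106 kg

Volume: 2430 m³ = 2,430,000 L.
Alkalinity to add: (89 − 63) = 26 mg/L as CaCO₃ × 2,430,000 L = 63,180 g as CaCO₃.
Equivalents: 63,180 g ÷ 50 g/eq = 1264 eq.
NaHCO₃ supplies 1 eq per mole → 1264 mol.
Mass: 1264 mol × 84 g/mol = 106,100 g.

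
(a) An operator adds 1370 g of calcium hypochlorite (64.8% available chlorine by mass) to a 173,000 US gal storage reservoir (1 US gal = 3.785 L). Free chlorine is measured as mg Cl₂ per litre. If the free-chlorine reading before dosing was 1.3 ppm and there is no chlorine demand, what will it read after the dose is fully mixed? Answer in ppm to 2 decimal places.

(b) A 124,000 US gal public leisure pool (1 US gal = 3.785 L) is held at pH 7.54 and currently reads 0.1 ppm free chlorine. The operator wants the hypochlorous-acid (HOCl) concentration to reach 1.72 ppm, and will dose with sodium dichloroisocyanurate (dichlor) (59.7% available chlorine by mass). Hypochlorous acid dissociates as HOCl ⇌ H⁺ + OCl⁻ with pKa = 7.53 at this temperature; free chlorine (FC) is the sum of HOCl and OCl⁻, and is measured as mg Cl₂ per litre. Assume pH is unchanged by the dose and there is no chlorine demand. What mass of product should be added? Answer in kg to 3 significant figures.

(a) 2.66 ppm; (b) 2.66 kg

(a) Volume: 173,000 US gal × 3.785 L/gal = 654,805 L.
(a) Available chlorine delivered: 1370 g × 0.648 = 887.8 g as Cl₂.
(a) Concentration rise: 887.8 g / 654,805 L = 1.356 mg/L = 1.36 ppm.
(a) Final FC: 1.3 + 1.36 = 2.66 ppm.

(b) Volume: 124,000 US gal × 3.785 L/gal = 469,340 L.
(b) [OCl⁻]/[HOCl] = 10^(pH − pKa) = 10^(7.54 − 7.53) = 1.023; fraction as HOCl = 1/(1 + 1.023) = 0.4942.
(b) Free chlorine required for 1.72 ppm HOCl: 1.72 / 0.4942 = 3.48 ppm.
(b) FC to add: 3.48 − 0.1 = 3.38 mg/L as Cl₂.
(b) Cl₂ equivalent: 3.38 mg/L × 469,340 L = 1586 g.
(b) Product at 59.7% available Cl: 1586 / 0.597 = 2657 g.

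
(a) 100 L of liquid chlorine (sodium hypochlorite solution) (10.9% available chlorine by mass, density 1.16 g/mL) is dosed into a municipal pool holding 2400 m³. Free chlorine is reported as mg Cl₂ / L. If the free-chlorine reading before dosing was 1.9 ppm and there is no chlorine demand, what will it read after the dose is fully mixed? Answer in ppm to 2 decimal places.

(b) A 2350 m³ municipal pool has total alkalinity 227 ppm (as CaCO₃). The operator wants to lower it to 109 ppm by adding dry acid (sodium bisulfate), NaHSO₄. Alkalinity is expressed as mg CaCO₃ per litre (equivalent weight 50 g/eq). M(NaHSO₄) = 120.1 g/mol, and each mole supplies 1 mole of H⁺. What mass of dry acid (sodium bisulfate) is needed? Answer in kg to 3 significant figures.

(a) 7.17 ppm; (b) 666 kg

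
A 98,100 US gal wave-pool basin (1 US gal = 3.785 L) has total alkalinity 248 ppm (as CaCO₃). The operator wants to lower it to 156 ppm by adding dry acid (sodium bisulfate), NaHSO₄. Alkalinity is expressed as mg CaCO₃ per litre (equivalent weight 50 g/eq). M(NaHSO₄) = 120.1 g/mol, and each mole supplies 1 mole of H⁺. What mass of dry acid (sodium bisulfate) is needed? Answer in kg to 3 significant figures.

Volume: 98,100 US gal × 3.785 L/gal = 371,308 L.
Alkalinity to neutralize: (248 − 156) = 92 mg/L as CaCO₃ × 371,308 L = 34,160 g as CaCO₃.
Equivalents of H⁺ required: 34,160 ÷ 50 g/eq = 683.2 eq = 683.2 mol NaHSO₄.
Mass of NaHSO₄: 683.2 × 120.1 = 82,050 g.

82.1 kg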